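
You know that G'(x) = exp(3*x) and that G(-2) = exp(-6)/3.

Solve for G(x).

Whatever form G(x) takes, its d/dx must return the stated G'(x).
A general antiderivative is exp(3*x)/3 + C.
The condition gives C = exp(-6)/3 - (exp(-6)/3) = 0.
So G(x) = exp(3*x)/3.
Check: d/dx[exp(3*x)/3] = exp(3*x) = G'(x).

G(x) = exp(3*x)/3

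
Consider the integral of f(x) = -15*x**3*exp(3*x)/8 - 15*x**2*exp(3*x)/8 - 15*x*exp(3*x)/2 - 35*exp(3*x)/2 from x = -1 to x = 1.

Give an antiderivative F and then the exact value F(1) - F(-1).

Antiderivative: F(x) = -5*x**3*exp(3*x)/8 - 5*x*exp(3*x)/2 - 5*exp(3*x); value = -65*exp(3)/8 + 15*exp(-3)/8

Recognize the product-rule pattern: f = u'v + uv' with u = -5*x**3/8 - 5*x/2 - 5, v = exp(3*x), so integration by parts undoes it.
F(x) = -5*x**3*exp(3*x)/8 - 5*x*exp(3*x)/2 - 5*exp(3*x) is an antiderivative of f.
Check: d/dx[-5*x**3*exp(3*x)/8 - 5*x*exp(3*x)/2 - 5*exp(3*x)] = -15*x**3*exp(3*x)/8 - 15*x**2*exp(3*x)/8 - 15*x*exp(3*x)/2 - 35*exp(3*x)/2 = f(x).
F(1) = -65*exp(3)/8; F(-1) = -15*exp(-3)/8.
Integral = F(1) - F(-1) = -65*exp(3)/8 + 15*exp(-3)/8.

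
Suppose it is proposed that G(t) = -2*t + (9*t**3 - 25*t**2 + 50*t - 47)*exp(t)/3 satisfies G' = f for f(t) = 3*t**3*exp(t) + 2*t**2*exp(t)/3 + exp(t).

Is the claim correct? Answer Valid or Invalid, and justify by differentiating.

Invalid: d/dt[G] - f = -2, which is not 0.

d/dt[G] = 3*t**3*exp(t) + 2*t**2*exp(t)/3 + exp(t) - 2
d/dt[G] - f(t) = -2 != 0.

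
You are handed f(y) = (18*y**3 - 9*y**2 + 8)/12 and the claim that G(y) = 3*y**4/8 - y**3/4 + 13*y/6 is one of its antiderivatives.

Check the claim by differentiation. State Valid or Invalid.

Invalid: d/dy[G] - f = 3/2, which is not 0.

d/dy[G] = 3*y**3/2 - 3*y**2/4 + 13/6
d/dy[G] - f(y) = 3/2 != 0.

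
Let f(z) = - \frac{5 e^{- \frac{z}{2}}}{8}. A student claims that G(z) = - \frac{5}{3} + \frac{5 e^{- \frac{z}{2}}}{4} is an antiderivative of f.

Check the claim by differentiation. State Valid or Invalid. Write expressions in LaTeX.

Valid: G'(z) = f(z).

d/dz[G] = - \frac{5 e^{- \frac{z}{2}}}{8}
This equals f(z) exactly, so the claim holds.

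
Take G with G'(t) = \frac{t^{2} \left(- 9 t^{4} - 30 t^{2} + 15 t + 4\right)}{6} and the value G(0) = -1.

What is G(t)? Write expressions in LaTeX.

Since d/dt undoes antidifferentiation here, G(t) must give back the stated G'(t).
A general antiderivative is - \frac{3 t^{7}}{14} - t^{5} + \frac{5 t^{4}}{8} + \frac{2 t^{3}}{9} + C.
The condition gives C = -1 - (0) = -1.
So G(t) = - \frac{3 t^{7}}{14} - t^{5} + \frac{5 t^{4}}{8} + \frac{2 t^{3}}{9} - 1.
Check: d/dt[- \frac{3 t^{7}}{14} - t^{5} + \frac{5 t^{4}}{8} + \frac{2 t^{3}}{9} - 1] = - \frac{3 t^{6}}{2} - 5 t^{4} + \frac{5 t^{3}}{2} + \frac{2 t^{2}}{3}, which equals G'(t).

G(t) = - \frac{3 t^{7}}{14} - t^{5} + \frac{5 t^{4}}{8} + \frac{2 t^{3}}{9} - 1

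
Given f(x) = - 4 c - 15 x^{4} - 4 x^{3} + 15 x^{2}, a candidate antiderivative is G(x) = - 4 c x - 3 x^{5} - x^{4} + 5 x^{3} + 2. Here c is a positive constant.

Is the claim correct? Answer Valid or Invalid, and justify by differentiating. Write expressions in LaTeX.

d/dx[G] = - 4 c - 15 x^{4} - 4 x^{3} + 15 x^{2}
This equals f(x) exactly, so the claim holds.

Valid. The derivative of G reproduces f.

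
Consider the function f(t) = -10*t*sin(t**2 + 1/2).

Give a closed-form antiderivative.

An antiderivative is F(t) = 5*cos(t**2 + 1/2).

The substitution u = t**2 + 1/2 works: f is exactly (dF/du)*(du/dt) for that inner function.
Check: d/dt[5*cos(t**2 + 1/2)] = -10*t*sin(t**2 + 1/2) = f(t).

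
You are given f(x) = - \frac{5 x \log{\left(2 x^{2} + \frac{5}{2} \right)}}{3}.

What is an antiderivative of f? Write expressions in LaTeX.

An antiderivative is F(x) = \frac{5 \left(- 4 x^{2} \log{\left(2 x^{2} + \frac{5}{2} \right)} + 4 x^{2} - 5 \log{\left(4 x^{2} + 5 \right)}\right)}{24}.

Check any antiderivative F(x) by computing F'(x) and comparing it with f(x).
Check: d/dx[\frac{5 \left(- 4 x^{2} \log{\left(2 x^{2} + \frac{5}{2} \right)} + 4 x^{2} - 5 \log{\left(4 x^{2} + 5 \right)}\right)}{24}] = - \frac{5 x \log{\left(2 x^{2} + \frac{5}{2} \right)}}{3} = f(x).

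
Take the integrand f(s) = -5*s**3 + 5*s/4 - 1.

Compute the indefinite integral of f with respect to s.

The integrand splits into summands that can be handled one at a time.
Check: d/ds[-5*s**4/4 + 5*s**2/8 - s] = -5*s**3 + 5*s/4 - 1 = f(s).

F(s) = -5*s**4/4 + 5*s**2/8 - s + C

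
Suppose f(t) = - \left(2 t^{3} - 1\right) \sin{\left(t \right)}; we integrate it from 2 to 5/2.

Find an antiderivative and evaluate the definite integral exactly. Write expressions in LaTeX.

Since d/dt undoes antidifferentiation here, F'(t) = f(t) is required of F(t).
F(t) = 2 t^{3} \cos{\left(t \right)} - 6 t^{2} \sin{\left(t \right)} - 12 t \cos{\left(t \right)} + 12 \sin{\left(t \right)} - \cos{\left(t \right)} is an antiderivative of f.
Check: d/dt[2 t^{3} \cos{\left(t \right)} - 6 t^{2} \sin{\left(t \right)} - 12 t \cos{\left(t \right)} + 12 \sin{\left(t \right)} - \cos{\left(t \right)}] = - 2 t^{3} \sin{\left(t \right)} + \sin{\left(t \right)}, which equals f(t).
F(5/2) = - \frac{51 \sin{\left(\frac{5}{2} \right)}}{2} + \frac{\cos{\left(\frac{5}{2} \right)}}{4}; F(2) = - 12 \sin{\left(2 \right)} - 9 \cos{\left(2 \right)}.
Integral = F(5/2) - F(2) = - \frac{51 \sin{\left(\frac{5}{2} \right)}}{2} + 9 \cos{\left(2 \right)} + \frac{\cos{\left(\frac{5}{2} \right)}}{4} + 12 \sin{\left(2 \right)}.

Antiderivative: F(t) = 2 t^{3} \cos{\left(t \right)} - 6 t^{2} \sin{\left(t \right)} - 12 t \cos{\left(t \right)} + 12 \sin{\left(t \right)} - \cos{\left(t \right)}; value = - \frac{51 \sin{\left(\frac{5}{2} \right)}}{2} + 9 \cos{\left(2 \right)} + \frac{\cos{\left(\frac{5}{2} \right)}}{4} + 12 \sin{\left(2 \right)}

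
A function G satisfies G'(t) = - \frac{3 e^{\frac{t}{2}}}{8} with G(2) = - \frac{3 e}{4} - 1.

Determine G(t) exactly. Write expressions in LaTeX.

Since d/dt undoes antidifferentiation here, G(t) must give back the stated G'(t).
A general antiderivative is - \frac{3 e^{\frac{t}{2}}}{4} + C.
The condition gives C = - \frac{3 e}{4} - 1 - (- \frac{3 e}{4}) = -1.
So G(t) = - \frac{3 e^{\frac{t}{2}} + 4}{4}.
Check: d/dt[- \frac{3 e^{\frac{t}{2}} + 4}{4}] = - \frac{3 e^{\frac{t}{2}}}{8} = G'(t).

G(t) = - \frac{3 e^{\frac{t}{2}} + 4}{4}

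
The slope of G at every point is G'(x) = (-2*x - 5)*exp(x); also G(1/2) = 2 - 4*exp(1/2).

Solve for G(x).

Recognize the product-rule pattern: G'(x) = u'v + uv' with u = -2*x - 3, v = exp(x), so integration by parts undoes it.
A general antiderivative is (-2*x - 3)*exp(x) + C.
The condition gives C = 2 - 4*exp(1/2) - (-4*exp(1/2)) = 2.
So G(x) = (-2*x - 3)*exp(x) + 2.
Check: d/dx[(-2*x - 3)*exp(x) + 2] = -2*x*exp(x) - 5*exp(x), which equals G'(x).

G(x) = (-2*x - 3)*exp(x) + 2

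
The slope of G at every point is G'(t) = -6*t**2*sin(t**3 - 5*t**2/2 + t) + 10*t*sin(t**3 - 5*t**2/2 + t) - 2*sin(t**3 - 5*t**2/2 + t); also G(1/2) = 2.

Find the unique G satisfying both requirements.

G(t) = 2*cos(t**3 - 5*t**2/2 + t)

G'(t) matches the chain-rule pattern g'(h)*h' with inner function h(t) = t**3 - 5*t**2/2 + t; substituting u = h(t) collapses the integral.
A general antiderivative is 2*cos(t**3 - 5*t**2/2 + t) + C.
The condition gives C = 2 - (2) = 0.
So G(t) = 2*cos(t**3 - 5*t**2/2 + t).
Check: d/dt[2*cos(t**3 - 5*t**2/2 + t)] = -6*t**2*sin(t**3 - 5*t**2/2 + t) + 10*t*sin(t**3 - 5*t**2/2 + t) - 2*sin(t**3 - 5*t**2/2 + t) = G'(t).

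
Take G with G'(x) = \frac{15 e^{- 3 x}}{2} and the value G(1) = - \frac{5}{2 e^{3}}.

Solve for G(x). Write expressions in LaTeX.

Any candidate G(x) must reproduce the stated G'(x) exactly.
A general antiderivative is - \frac{5 e^{- 3 x}}{2} + C.
The condition gives C = - \frac{5}{2 e^{3}} - (- \frac{5}{2 e^{3}}) = 0.
So G(x) = - \frac{5 e^{- 3 x}}{2}.
Check: d/dx[- \frac{5 e^{- 3 x}}{2}] = \frac{15 e^{- 3 x}}{2} = G'(x).

G(x) = - \frac{5 e^{- 3 x}}{2}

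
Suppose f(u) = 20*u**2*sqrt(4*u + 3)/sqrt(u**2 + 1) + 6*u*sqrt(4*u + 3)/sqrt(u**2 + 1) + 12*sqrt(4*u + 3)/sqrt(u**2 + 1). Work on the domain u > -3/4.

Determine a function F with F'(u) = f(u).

An antiderivative is F(u) = 4*(2*u + 3/2)**(3/2)*sqrt(2*u**2 + 2).

f has the shape v'r + vr' for v = 4*sqrt(2*u**2 + 2) and r = (2*u + 3/2)**(3/2) — it is the derivative of the product v*r.
Check: d/du[4*(2*u + 3/2)**(3/2)*sqrt(2*u**2 + 2)] = (20*u**2*sqrt(4*u + 3) + 6*u*sqrt(4*u + 3) + 12*sqrt(4*u + 3))/sqrt(u**2 + 1), which equals f(u).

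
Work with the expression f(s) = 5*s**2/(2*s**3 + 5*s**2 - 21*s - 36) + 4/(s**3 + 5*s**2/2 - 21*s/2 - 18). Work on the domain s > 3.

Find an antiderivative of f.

An antiderivative is F(s) = 53*log(s - 3)/63 - 77*log(s + 3/2)/90 + 88*log(s + 4)/35.

The denominator factors as (s - 3)*(s + 4)*(2*s + 3); partial fractions split f into directly integrable pieces: -77/(45*(2*s + 3)) + 88/(35*(s + 4)) + 53/(63*(s - 3)).
Check: d/ds[53*log(s - 3)/63 - 77*log(s + 3/2)/90 + 88*log(s + 4)/35] = (5*s**2 + 8)/(2*s**3 + 5*s**2 - 21*s - 36), which equals f(s).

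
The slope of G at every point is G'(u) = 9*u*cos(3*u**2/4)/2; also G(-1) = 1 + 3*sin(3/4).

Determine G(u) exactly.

G(u) = 3*sin(3*u**2/4) + 1

G'(u) matches the chain-rule pattern g'(h)*h' with inner function h(u) = 3*u**2/4; substituting w = h(u) collapses the integral.
A general antiderivative is 3*sin(3*u**2/4) + C.
The condition gives C = 1 + 3*sin(3/4) - (3*sin(3/4)) = 1.
So G(u) = 3*sin(3*u**2/4) + 1.
Check: d/du[3*sin(3*u**2/4) + 1] = 9*u*cos(3*u**2/4)/2 = G'(u).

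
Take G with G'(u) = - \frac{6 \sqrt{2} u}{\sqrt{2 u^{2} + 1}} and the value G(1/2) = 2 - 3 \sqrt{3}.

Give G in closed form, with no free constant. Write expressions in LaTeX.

G(u) = - 3 \sqrt{2} \sqrt{2 u^{2} + 1} + 2

G'(u) matches the chain-rule pattern g'(h)*h' with inner function h(u) = 4 u^{2} + 2; substituting w = h(u) collapses the integral.
A general antiderivative is - 3 \sqrt{4 u^{2} + 2} + C.
The condition gives C = 2 - 3 \sqrt{3} - (- 3 \sqrt{3}) = 2.
So G(u) = - 3 \sqrt{2} \sqrt{2 u^{2} + 1} + 2.
Check: d/du[- 3 \sqrt{2} \sqrt{2 u^{2} + 1} + 2] = - \frac{6 \sqrt{2} u}{\sqrt{2 u^{2} + 1}} = G'(u).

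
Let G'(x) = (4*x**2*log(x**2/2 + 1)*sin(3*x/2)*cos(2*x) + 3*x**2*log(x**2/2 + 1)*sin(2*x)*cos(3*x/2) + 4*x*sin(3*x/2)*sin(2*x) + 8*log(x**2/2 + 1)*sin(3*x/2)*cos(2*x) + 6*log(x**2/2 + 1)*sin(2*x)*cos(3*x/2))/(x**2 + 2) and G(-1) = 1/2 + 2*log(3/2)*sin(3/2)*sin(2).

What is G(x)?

G(x) = (4*log(x**2/2 + 1)*sin(3*x/2)*sin(2*x) + 1)/2

For G(x) to be correct, d/dx[G] must agree with the stated G'(x) identically.
A general antiderivative is 2*log(x**2/2 + 1)*sin(3*x/2)*sin(2*x) + C.
The condition gives C = 1/2 + 2*log(3/2)*sin(3/2)*sin(2) - (2*log(3/2)*sin(3/2)*sin(2)) = 1/2.
So G(x) = (4*log(x**2/2 + 1)*sin(3*x/2)*sin(2*x) + 1)/2.
Check: d/dx[(4*log(x**2/2 + 1)*sin(3*x/2)*sin(2*x) + 1)/2] = (4*x**2*log(x**2/2 + 1)*sin(3*x/2)*cos(2*x) + 3*x**2*log(x**2/2 + 1)*sin(2*x)*cos(3*x/2) + 4*x*sin(3*x/2)*sin(2*x) + 8*log(x**2/2 + 1)*sin(3*x/2)*cos(2*x) + 6*log(x**2/2 + 1)*sin(2*x)*cos(3*x/2))/(x**2 + 2) = G'(x).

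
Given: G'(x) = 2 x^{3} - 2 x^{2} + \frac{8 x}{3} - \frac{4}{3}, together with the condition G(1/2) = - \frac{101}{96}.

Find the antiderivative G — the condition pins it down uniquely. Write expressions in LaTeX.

Integrate term by term and add the pieces.
A general antiderivative is \frac{x^{4}}{2} - \frac{2 x^{3}}{3} + \frac{4 x^{2}}{3} - \frac{4 x}{3} + \frac{1}{3} + C.
The condition gives C = - \frac{101}{96} - (- \frac{5}{96}) = -1.
So G(x) = \frac{x^{4}}{2} - \frac{2 x^{3}}{3} + \frac{4 x^{2}}{3} - \frac{4 x}{3} - \frac{2}{3}.
Check: d/dx[\frac{x^{4}}{2} - \frac{2 x^{3}}{3} + \frac{4 x^{2}}{3} - \frac{4 x}{3} - \frac{2}{3}] = 2 x^{3} - 2 x^{2} + \frac{8 x}{3} - \frac{4}{3} = G'(x).

G(x) = \frac{x^{4}}{2} - \frac{2 x^{3}}{3} + \frac{4 x^{2}}{3} - \frac{4 x}{3} - \frac{2}{3}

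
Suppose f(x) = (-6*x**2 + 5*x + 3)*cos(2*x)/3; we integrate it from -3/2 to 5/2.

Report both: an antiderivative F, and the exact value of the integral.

For F(x) to be correct the identity F'(x) - f(x) = 0 must hold.
F(x) = (-12*x**2*sin(2*x) + 10*x*sin(2*x) - 12*x*cos(2*x) + 12*sin(2*x) + 5*cos(2*x))/12 is an antiderivative of f.
Check: d/dx[(-12*x**2*sin(2*x) + 10*x*sin(2*x) - 12*x*cos(2*x) + 12*sin(2*x) + 5*cos(2*x))/12] = -2*x**2*cos(2*x) + 5*x*cos(2*x)/3 + cos(2*x), which equals f(x).
F(5/2) = -25*cos(5)/12 - 19*sin(5)/6; F(-3/2) = 23*cos(3)/12 + 5*sin(3)/2.
Integral = F(5/2) - F(-3/2) = -25*cos(5)/12 - 5*sin(3)/2 - 23*cos(3)/12 - 19*sin(5)/6.

Antiderivative: F(x) = (-12*x**2*sin(2*x) + 10*x*sin(2*x) - 12*x*cos(2*x) + 12*sin(2*x) + 5*cos(2*x))/12; value = -25*cos(5)/12 - 5*sin(3)/2 - 23*cos(3)/12 - 19*sin(5)/6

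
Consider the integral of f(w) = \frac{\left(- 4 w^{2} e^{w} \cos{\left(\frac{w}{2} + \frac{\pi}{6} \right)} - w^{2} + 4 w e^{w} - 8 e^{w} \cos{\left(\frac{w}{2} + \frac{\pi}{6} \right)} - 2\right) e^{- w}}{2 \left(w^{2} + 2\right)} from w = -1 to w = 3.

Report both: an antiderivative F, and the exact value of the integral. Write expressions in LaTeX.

Antiderivative: F(w) = \frac{\left(2 e^{w} \log{\left(w^{2} + 2 \right)} - 8 e^{w} \sin{\left(\frac{w}{2} + \frac{\pi}{6} \right)} + 1\right) e^{- w}}{2}; value = - 4 \sin{\left(\frac{\pi}{6} + \frac{3}{2} \right)} - \frac{e}{2} - \log{\left(3 \right)} + \frac{1}{2 e^{3}} + 4 \cos{\left(\frac{1}{2} + \frac{\pi}{3} \right)} + \log{\left(11 \right)}

A candidate is checked by its d/dw: the result must match f(w).
F(w) = \frac{\left(2 e^{w} \log{\left(w^{2} + 2 \right)} - 8 e^{w} \sin{\left(\frac{w}{2} + \frac{\pi}{6} \right)} + 1\right) e^{- w}}{2} is an antiderivative of f.
Check: d/dw[\frac{\left(2 e^{w} \log{\left(w^{2} + 2 \right)} - 8 e^{w} \sin{\left(\frac{w}{2} + \frac{\pi}{6} \right)} + 1\right) e^{- w}}{2}] = \frac{- 4 w^{2} e^{w} \cos{\left(\frac{w}{2} + \frac{\pi}{6} \right)} - w^{2} + 4 w e^{w} - 8 e^{w} \cos{\left(\frac{w}{2} + \frac{\pi}{6} \right)} - 2}{2 w^{2} e^{w} + 4 e^{w}}, which equals f(w).
F(3) = - 4 \sin{\left(\frac{\pi}{6} + \frac{3}{2} \right)} + \frac{1}{2 e^{3}} + \log{\left(11 \right)}; F(-1) = - 4 \cos{\left(\frac{1}{2} + \frac{\pi}{3} \right)} + \log{\left(3 \right)} + \frac{e}{2}.
Integral = F(3) - F(-1) = - 4 \sin{\left(\frac{\pi}{6} + \frac{3}{2} \right)} - \frac{e}{2} - \log{\left(3 \right)} + \frac{1}{2 e^{3}} + 4 \cos{\left(\frac{1}{2} + \frac{\pi}{3} \right)} + \log{\left(11 \right)}.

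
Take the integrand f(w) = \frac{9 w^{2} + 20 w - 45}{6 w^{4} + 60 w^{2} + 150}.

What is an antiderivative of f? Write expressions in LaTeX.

f has the shape u'v + uv' for u = \frac{1}{w^{2} + 5} and v = - \frac{3 w}{2} - \frac{5}{3} — it is the derivative of the product u*v.
Check: d/dw[\frac{- \frac{3 w}{2} - \frac{5}{3}}{w^{2} + 5}] = \frac{9 w^{2} + 20 w - 45}{6 w^{4} + 60 w^{2} + 150} = f(w).

An antiderivative is F(w) = \frac{- \frac{3 w}{2} - \frac{5}{3}}{w^{2} + 5}.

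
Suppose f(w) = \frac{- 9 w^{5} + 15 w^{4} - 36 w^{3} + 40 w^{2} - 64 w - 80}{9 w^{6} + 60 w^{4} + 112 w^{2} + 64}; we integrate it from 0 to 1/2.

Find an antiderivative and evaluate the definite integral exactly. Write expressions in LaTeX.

Antiderivative: F(w) = \frac{2 - 5 w}{3 w^{2} + 4} - \frac{\log{\left(\frac{w^{2}}{2} + 2 \right)}}{2}; value = - \frac{23}{38} - \frac{\log{\left(\frac{17}{8} \right)}}{2} + \frac{\log{\left(2 \right)}}{2}

An antiderivative F(w) passes only if d/dw[F] lands on f(w) exactly.
F(w) = \frac{2 - 5 w}{3 w^{2} + 4} - \frac{\log{\left(\frac{w^{2}}{2} + 2 \right)}}{2} is an antiderivative of f.
Check: d/dw[\frac{2 - 5 w}{3 w^{2} + 4} - \frac{\log{\left(\frac{w^{2}}{2} + 2 \right)}}{2}] = \frac{- 9 w^{5} + 15 w^{4} - 36 w^{3} + 40 w^{2} - 64 w - 80}{9 w^{6} + 60 w^{4} + 112 w^{2} + 64} = f(w).
F(1/2) = - \frac{\log{\left(\frac{17}{8} \right)}}{2} - \frac{2}{19}; F(0) = \frac{1}{2} - \frac{\log{\left(2 \right)}}{2}.
Integral = F(1/2) - F(0) = - \frac{23}{38} - \frac{\log{\left(\frac{17}{8} \right)}}{2} + \frac{\log{\left(2 \right)}}{2}.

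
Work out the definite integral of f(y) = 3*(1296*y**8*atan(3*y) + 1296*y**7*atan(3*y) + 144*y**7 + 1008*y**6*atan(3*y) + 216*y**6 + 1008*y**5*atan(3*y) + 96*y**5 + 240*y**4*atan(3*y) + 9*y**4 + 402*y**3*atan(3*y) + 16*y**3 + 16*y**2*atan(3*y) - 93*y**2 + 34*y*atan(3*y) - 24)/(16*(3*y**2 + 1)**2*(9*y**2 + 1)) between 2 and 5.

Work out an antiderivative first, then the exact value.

Recognize the product-rule pattern: f = u'v + uv' with u = y**3 + 3*y**2/2 - 15/16 - 9/(16*(3*y**2 + 1)), v = atan(3*y), so integration by parts undoes it.
F(y) = (48*y**5 + 72*y**4 + 16*y**3 - 21*y**2 - 24)*atan(3*y)/(16*(3*y**2 + 1)) is an antiderivative of f.
Check: d/dy[(48*y**5 + 72*y**4 + 16*y**3 - 21*y**2 - 24)*atan(3*y)/(16*(3*y**2 + 1))] = (3888*y**8*atan(3*y) + 3888*y**7*atan(3*y) + 432*y**7 + 3024*y**6*atan(3*y) + 648*y**6 + 3024*y**5*atan(3*y) + 288*y**5 + 720*y**4*atan(3*y) + 27*y**4 + 1206*y**3*atan(3*y) + 48*y**3 + 48*y**2*atan(3*y) - 279*y**2 + 102*y*atan(3*y) - 72)/(1296*y**6 + 1008*y**4 + 240*y**2 + 16), which equals f(y).
F(5) = 196451*atan(15)/1216; F(2) = 677*atan(6)/52.
Integral = F(5) - F(2) = -677*atan(6)/52 + 196451*atan(15)/1216.

Antiderivative: F(y) = (48*y**5 + 72*y**4 + 16*y**3 - 21*y**2 - 24)*atan(3*y)/(16*(3*y**2 + 1)); value = -677*atan(6)/52 + 196451*atan(15)/1216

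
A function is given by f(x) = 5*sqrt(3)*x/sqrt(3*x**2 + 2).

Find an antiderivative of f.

An antiderivative is F(x) = 5*sqrt(3)*sqrt(3*x**2 + 2)/3.

f matches the chain-rule pattern g'(h)*h' with inner function h(x) = x**2 + 2/3; substituting u = h(x) collapses the integral.
Check: d/dx[5*sqrt(3)*sqrt(3*x**2 + 2)/3] = 5*sqrt(3)*x/sqrt(3*x**2 + 2) = f(x).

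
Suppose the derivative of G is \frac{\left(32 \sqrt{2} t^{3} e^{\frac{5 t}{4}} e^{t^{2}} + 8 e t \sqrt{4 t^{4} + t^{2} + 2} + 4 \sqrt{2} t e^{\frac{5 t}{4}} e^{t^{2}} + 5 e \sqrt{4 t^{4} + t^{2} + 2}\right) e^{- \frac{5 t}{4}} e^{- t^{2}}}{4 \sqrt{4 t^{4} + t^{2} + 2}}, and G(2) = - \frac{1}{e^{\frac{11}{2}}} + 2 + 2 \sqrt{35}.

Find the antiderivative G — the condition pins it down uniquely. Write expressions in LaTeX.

G(t) = 2 \sqrt{2 t^{4} + \frac{t^{2}}{2} + 1} + 2 - e e^{- \frac{5 t}{4}} e^{- t^{2}}

Differentiate the proposed G(t) back; it has to land on the given G'(t).
A general antiderivative is 2 \sqrt{2 t^{4} + \frac{t^{2}}{2} + 1} - e^{- t^{2} - \frac{5 t}{4} + 1} + C.
The condition gives C = - \frac{1}{e^{\frac{11}{2}}} + 2 + 2 \sqrt{35} - (- \frac{1}{e^{\frac{11}{2}}} + 2 \sqrt{35}) = 2.
So G(t) = 2 \sqrt{2 t^{4} + \frac{t^{2}}{2} + 1} + 2 - e e^{- \frac{5 t}{4}} e^{- t^{2}}.
Check: d/dt[2 \sqrt{2 t^{4} + \frac{t^{2}}{2} + 1} + 2 - e e^{- \frac{5 t}{4}} e^{- t^{2}}] = \frac{\left(32 \sqrt{2} t^{3} e^{\frac{5 t}{4}} e^{t^{2}} + 8 e t \sqrt{4 t^{4} + t^{2} + 2} + 4 \sqrt{2} t e^{\frac{5 t}{4}} e^{t^{2}} + 5 e \sqrt{4 t^{4} + t^{2} + 2}\right) e^{- \frac{5 t}{4}} e^{- t^{2}}}{4 \sqrt{4 t^{4} + t^{2} + 2}} = G'(t).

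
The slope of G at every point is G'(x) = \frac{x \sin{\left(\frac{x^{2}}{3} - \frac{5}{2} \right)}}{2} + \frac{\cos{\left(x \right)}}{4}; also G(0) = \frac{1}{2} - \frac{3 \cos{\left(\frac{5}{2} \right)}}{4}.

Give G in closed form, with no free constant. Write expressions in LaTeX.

G(x) = \frac{\sin{\left(x \right)}}{4} - \frac{3 \cos{\left(\frac{x^{2}}{3} - \frac{5}{2} \right)}}{4} + \frac{1}{2}

Integrate term by term and add the pieces.
A general antiderivative is \frac{\sin{\left(x \right)}}{4} - \frac{3 \cos{\left(\frac{x^{2}}{3} - \frac{5}{2} \right)}}{4} + C.
The condition gives C = \frac{1}{2} - \frac{3 \cos{\left(\frac{5}{2} \right)}}{4} - (- \frac{3 \cos{\left(\frac{5}{2} \right)}}{4}) = \frac{1}{2}.
So G(x) = \frac{\sin{\left(x \right)}}{4} - \frac{3 \cos{\left(\frac{x^{2}}{3} - \frac{5}{2} \right)}}{4} + \frac{1}{2}.
Check: d/dx[\frac{\sin{\left(x \right)}}{4} - \frac{3 \cos{\left(\frac{x^{2}}{3} - \frac{5}{2} \right)}}{4} + \frac{1}{2}] = \frac{x \sin{\left(\frac{x^{2}}{3} - \frac{5}{2} \right)}}{2} + \frac{\cos{\left(x \right)}}{4} = G'(x).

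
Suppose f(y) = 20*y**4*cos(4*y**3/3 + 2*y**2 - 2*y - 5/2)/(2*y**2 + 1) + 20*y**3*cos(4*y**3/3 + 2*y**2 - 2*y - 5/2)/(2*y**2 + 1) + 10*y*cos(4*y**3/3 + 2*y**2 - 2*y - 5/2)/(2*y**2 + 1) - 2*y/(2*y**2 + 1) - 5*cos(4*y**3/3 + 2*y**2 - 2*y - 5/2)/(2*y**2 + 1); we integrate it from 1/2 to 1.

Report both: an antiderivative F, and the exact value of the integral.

Integrate term by term and add the pieces.
F(y) = -log(3*y**2 + 3/2)/2 + 5*sin(4*y**3/3 + 2*y**2 - 2*y - 5/2)/2 is an antiderivative of f.
Check: d/dy[-log(3*y**2 + 3/2)/2 + 5*sin(4*y**3/3 + 2*y**2 - 2*y - 5/2)/2] = (20*y**4*cos(4*y**3/3 + 2*y**2 - 2*y - 5/2) + 20*y**3*cos(4*y**3/3 + 2*y**2 - 2*y - 5/2) + 10*y*cos(4*y**3/3 + 2*y**2 - 2*y - 5/2) - 2*y - 5*cos(4*y**3/3 + 2*y**2 - 2*y - 5/2))/(2*y**2 + 1), which equals f(y).
F(1) = -5*sin(7/6)/2 - log(9/2)/2; F(1/2) = -5*sin(17/6)/2 - log(9/4)/2.
Integral = F(1) - F(1/2) = -5*sin(7/6)/2 - log(9/2)/2 + log(9/4)/2 + 5*sin(17/6)/2.

Antiderivative: F(y) = -log(3*y**2 + 3/2)/2 + 5*sin(4*y**3/3 + 2*y**2 - 2*y - 5/2)/2; value = -5*sin(7/6)/2 - log(9/2)/2 + log(9/4)/2 + 5*sin(17/6)/2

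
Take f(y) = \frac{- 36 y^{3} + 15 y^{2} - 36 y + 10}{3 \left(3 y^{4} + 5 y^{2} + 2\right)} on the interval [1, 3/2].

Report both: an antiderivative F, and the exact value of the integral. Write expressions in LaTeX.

A first test for any F(y): its y-derivative must equal f(y) identically.
F(y) = - 2 \log{\left(\frac{3 y^{2}}{2} + 1 \right)} + \frac{5 \operatorname{atan}{\left(y \right)}}{3} is an antiderivative of f.
Check: d/dy[- 2 \log{\left(\frac{3 y^{2}}{2} + 1 \right)} + \frac{5 \operatorname{atan}{\left(y \right)}}{3}] = \frac{- 36 y^{3} + 15 y^{2} - 36 y + 10}{9 y^{4} + 15 y^{2} + 6}, which equals f(y).
F(3/2) = - 2 \log{\left(\frac{35}{8} \right)} + \frac{5 \operatorname{atan}{\left(\frac{3}{2} \right)}}{3}; F(1) = - 2 \log{\left(\frac{5}{2} \right)} + \frac{5 \pi}{12}.
Integral = F(3/2) - F(1) = - 2 \log{\left(\frac{35}{8} \right)} - \frac{5 \pi}{12} + \frac{5 \operatorname{atan}{\left(\frac{3}{2} \right)}}{3} + 2 \log{\left(\frac{5}{2} \right)}.

Antiderivative: F(y) = - 2 \log{\left(\frac{3 y^{2}}{2} + 1 \right)} + \frac{5 \operatorname{atan}{\left(y \right)}}{3}; value = - 2 \log{\left(\frac{35}{8} \right)} - \frac{5 \pi}{12} + \frac{5 \operatorname{atan}{\left(\frac{3}{2} \right)}}{3} + 2 \log{\left(\frac{5}{2} \right)}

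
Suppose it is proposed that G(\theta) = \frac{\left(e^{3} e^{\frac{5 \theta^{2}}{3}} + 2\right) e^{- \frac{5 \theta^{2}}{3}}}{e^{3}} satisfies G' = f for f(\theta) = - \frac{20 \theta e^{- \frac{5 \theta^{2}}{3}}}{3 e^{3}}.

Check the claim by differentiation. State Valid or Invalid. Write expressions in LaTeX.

d/d\theta[G] = - \frac{20 \theta e^{- \frac{5 \theta^{2}}{3}}}{3 e^{3}}
This equals f(\theta) exactly, so the claim holds.

Valid. The derivative of G reproduces f.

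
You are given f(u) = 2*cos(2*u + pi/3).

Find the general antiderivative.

F(u) = sin(2*u + pi/3) + C

An antiderivative F(u) passes only if d/du[F] lands on f(u) exactly.
Check: d/du[sin(2*u + pi/3)] = 2*cos(2*u + pi/3) = f(u).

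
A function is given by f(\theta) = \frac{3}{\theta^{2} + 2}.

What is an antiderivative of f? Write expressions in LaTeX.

An antiderivative is F(\theta) = \frac{3 \sqrt{2} \operatorname{atan}{\left(\frac{\sqrt{2} \theta}{2} \right)}}{2}.

A candidate is checked by its d/d\theta: the result must match f(\theta).
Check: d/d\theta[\frac{3 \sqrt{2} \operatorname{atan}{\left(\frac{\sqrt{2} \theta}{2} \right)}}{2}] = \frac{3}{\theta^{2} + 2} = f(\theta).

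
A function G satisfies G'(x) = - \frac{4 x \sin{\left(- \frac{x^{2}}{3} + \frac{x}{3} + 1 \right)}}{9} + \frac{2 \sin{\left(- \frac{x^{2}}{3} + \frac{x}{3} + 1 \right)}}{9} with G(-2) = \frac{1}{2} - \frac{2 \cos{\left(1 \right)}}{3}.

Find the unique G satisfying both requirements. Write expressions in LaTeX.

G'(x) matches the chain-rule pattern g'(h)*h' with inner function h(x) = - \frac{x^{2}}{3} + \frac{x}{3} + 1; substituting u = h(x) collapses the integral.
A general antiderivative is - \frac{2 \cos{\left(- \frac{x^{2}}{3} + \frac{x}{3} + 1 \right)}}{3} + C.
The condition gives C = \frac{1}{2} - \frac{2 \cos{\left(1 \right)}}{3} - (- \frac{2 \cos{\left(1 \right)}}{3}) = \frac{1}{2}.
So G(x) = \frac{1}{2} - \frac{2 \cos{\left(- \frac{x^{2}}{3} + \frac{x}{3} + 1 \right)}}{3}.
Check: d/dx[\frac{1}{2} - \frac{2 \cos{\left(- \frac{x^{2}}{3} + \frac{x}{3} + 1 \right)}}{3}] = - \frac{4 x \sin{\left(- \frac{x^{2}}{3} + \frac{x}{3} + 1 \right)}}{9} + \frac{2 \sin{\left(- \frac{x^{2}}{3} + \frac{x}{3} + 1 \right)}}{9} = G'(x).

G(x) = \frac{1}{2} - \frac{2 \cos{\left(- \frac{x^{2}}{3} + \frac{x}{3} + 1 \right)}}{3}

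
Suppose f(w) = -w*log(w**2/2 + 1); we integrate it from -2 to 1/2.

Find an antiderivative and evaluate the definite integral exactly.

For F(w) to be correct the identity F'(w) - f(w) = 0 must hold.
F(w) = -w**2*log(w**2/2 + 1)/2 + w**2/2 - log(w**2 + 2) is an antiderivative of f.
Check: d/dw[-w**2*log(w**2/2 + 1)/2 + w**2/2 - log(w**2 + 2)] = -w*log(w**2/2 + 1) = f(w).
F(1/2) = -log(9/4) - log(9/8)/8 + 1/8; F(-2) = -2*log(3) - log(6) + 2.
Integral = F(1/2) - F(-2) = -15/8 - log(9/4) - log(9/8)/8 + log(6) + 2*log(3).

Antiderivative: F(w) = -w**2*log(w**2/2 + 1)/2 + w**2/2 - log(w**2 + 2); value = -15/8 - log(9/4) - log(9/8)/8 + log(6) + 2*log(3)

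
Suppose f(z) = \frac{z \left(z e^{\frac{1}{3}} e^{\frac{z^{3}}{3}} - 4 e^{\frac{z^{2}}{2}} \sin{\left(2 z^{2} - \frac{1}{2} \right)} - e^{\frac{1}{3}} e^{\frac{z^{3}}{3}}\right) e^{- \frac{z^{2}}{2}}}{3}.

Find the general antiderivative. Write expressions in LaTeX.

Recover f(z) by differentiating a candidate F(z); any mismatch rules it out.
Check: d/dz[\frac{\cos{\left(2 z^{2} - \frac{1}{2} \right)}}{3} + \frac{e^{\frac{1}{3}} e^{- \frac{z^{2}}{2}} e^{\frac{z^{3}}{3}}}{3}] = \frac{\left(z^{2} e^{\frac{1}{3}} e^{\frac{z^{3}}{3}} - 4 z e^{\frac{z^{2}}{2}} \sin{\left(2 z^{2} - \frac{1}{2} \right)} - z e^{\frac{1}{3}} e^{\frac{z^{3}}{3}}\right) e^{- \frac{z^{2}}{2}}}{3}, which equals f(z).

F(z) = \frac{\cos{\left(2 z^{2} - \frac{1}{2} \right)}}{3} + \frac{e^{\frac{1}{3}} e^{- \frac{z^{2}}{2}} e^{\frac{z^{3}}{3}}}{3} + C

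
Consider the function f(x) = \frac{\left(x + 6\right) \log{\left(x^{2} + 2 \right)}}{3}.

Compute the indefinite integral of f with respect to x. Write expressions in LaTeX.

F(x) = \frac{x^{2} \log{\left(x^{2} + 2 \right)} - x^{2} + 12 x \log{\left(x^{2} + 2 \right)} - 24 x + 2 \log{\left(x^{2} + 2 \right)} + 24 \sqrt{2} \operatorname{atan}{\left(\frac{\sqrt{2} x}{2} \right)}}{6} + C

Whatever form F(x) takes, F'(x) = f(x) is non-negotiable.
Check: d/dx[\frac{x^{2} \log{\left(x^{2} + 2 \right)} - x^{2} + 12 x \log{\left(x^{2} + 2 \right)} - 24 x + 2 \log{\left(x^{2} + 2 \right)} + 24 \sqrt{2} \operatorname{atan}{\left(\frac{\sqrt{2} x}{2} \right)}}{6}] = \frac{x \log{\left(x^{2} + 2 \right)}}{3} + 2 \log{\left(x^{2} + 2 \right)}, which equals f(x).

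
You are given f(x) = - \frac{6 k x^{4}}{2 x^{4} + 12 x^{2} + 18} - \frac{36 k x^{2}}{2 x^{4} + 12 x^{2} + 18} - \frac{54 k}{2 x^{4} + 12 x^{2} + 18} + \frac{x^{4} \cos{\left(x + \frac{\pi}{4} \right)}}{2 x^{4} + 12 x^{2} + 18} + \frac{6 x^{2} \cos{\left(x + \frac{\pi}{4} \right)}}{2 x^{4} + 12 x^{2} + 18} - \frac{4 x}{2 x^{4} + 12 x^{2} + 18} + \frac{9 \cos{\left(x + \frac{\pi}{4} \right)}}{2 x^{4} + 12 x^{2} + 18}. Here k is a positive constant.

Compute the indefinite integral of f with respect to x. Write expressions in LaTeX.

F(x) = - \frac{6 k x^{3} + 18 k x - x^{2} \sin{\left(x + \frac{\pi}{4} \right)} - 3 \sin{\left(x + \frac{\pi}{4} \right)} - 2}{2 \left(x^{2} + 3\right)} + C

The integrand splits into summands that can be handled one at a time.
Check: d/dx[- \frac{6 k x^{3} + 18 k x - x^{2} \sin{\left(x + \frac{\pi}{4} \right)} - 3 \sin{\left(x + \frac{\pi}{4} \right)} - 2}{2 \left(x^{2} + 3\right)}] = \frac{- 6 k x^{4} - 36 k x^{2} - 54 k + x^{4} \cos{\left(x + \frac{\pi}{4} \right)} + 6 x^{2} \cos{\left(x + \frac{\pi}{4} \right)} - 4 x + 9 \cos{\left(x + \frac{\pi}{4} \right)}}{2 x^{4} + 12 x^{2} + 18}, which equals f(x).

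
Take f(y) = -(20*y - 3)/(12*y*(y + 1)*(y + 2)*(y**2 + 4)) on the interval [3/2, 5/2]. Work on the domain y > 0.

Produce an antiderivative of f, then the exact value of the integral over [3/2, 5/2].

The denominator factors as 12*y*(y + 1)*(y + 2)*(y**2 + 4); partial fractions split f into directly integrable pieces: (123*y + 62)/(960*(y**2 + 4)) + 43/(192*(y + 2)) - 23/(60*(y + 1)) + 1/(32*y).
F(y) = (60*log(y) - 736*log(y + 1) + 430*log(y + 2) + 123*log(y**2 + 4) + 62*atan(y/2))/1920 is an antiderivative of f.
Check: d/dy[(60*log(y) - 736*log(y + 1) + 430*log(y + 2) + 123*log(y**2 + 4) + 62*atan(y/2))/1920] = (3 - 20*y)/(12*y**5 + 36*y**4 + 72*y**3 + 144*y**2 + 96*y), which equals f(y).
F(5/2) = -23*log(7/2)/60 + log(5/2)/32 + 31*atan(5/4)/960 + 41*log(41/4)/640 + 43*log(9/2)/192; F(3/2) = -23*log(5/2)/60 + log(3/2)/32 + 31*atan(3/4)/960 + 41*log(25/4)/640 + 43*log(7/2)/192.
Integral = F(5/2) - F(3/2) = -583*log(7/2)/960 - 41*log(25/4)/640 - 31*atan(3/4)/960 - log(3/2)/32 + 31*atan(5/4)/960 + 41*log(41/4)/640 + 43*log(9/2)/192 + 199*log(5/2)/480.

Antiderivative: F(y) = (60*log(y) - 736*log(y + 1) + 430*log(y + 2) + 123*log(y**2 + 4) + 62*atan(y/2))/1920; value = -583*log(7/2)/960 - 41*log(25/4)/640 - 31*atan(3/4)/960 - log(3/2)/32 + 31*atan(5/4)/960 + 41*log(41/4)/640 + 43*log(9/2)/192 + 199*log(5/2)/480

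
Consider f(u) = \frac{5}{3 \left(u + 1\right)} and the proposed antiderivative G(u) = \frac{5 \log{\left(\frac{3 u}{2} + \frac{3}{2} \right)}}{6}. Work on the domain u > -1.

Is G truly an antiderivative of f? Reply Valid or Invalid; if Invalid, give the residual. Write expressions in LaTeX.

Invalid: d/du[G] - f = - \frac{5}{6 u + 6}, which is not 0.

d/du[G] = \frac{5}{6 u + 6}
d/du[G] - f(u) = - \frac{5}{6 u + 6} != 0.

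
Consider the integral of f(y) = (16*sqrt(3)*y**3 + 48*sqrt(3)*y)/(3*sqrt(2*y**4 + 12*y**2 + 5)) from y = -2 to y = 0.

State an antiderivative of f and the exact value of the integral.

Antiderivative: F(y) = 4*sqrt(3)*sqrt(2*y**4 + 12*y**2 + 5)/3; value = -4*sqrt(255)/3 + 4*sqrt(15)/3

f matches the chain-rule pattern g'(h)*h' with inner function h(y) = 2*y**4/3 + 4*y**2 + 5/3; substituting u = h(y) collapses the integral.
F(y) = 4*sqrt(3)*sqrt(2*y**4 + 12*y**2 + 5)/3 is an antiderivative of f.
Check: d/dy[4*sqrt(3)*sqrt(2*y**4 + 12*y**2 + 5)/3] = (16*sqrt(3)*y**3 + 48*sqrt(3)*y)/(3*sqrt(2*y**4 + 12*y**2 + 5)) = f(y).
F(0) = 4*sqrt(15)/3; F(-2) = 4*sqrt(255)/3.
Integral = F(0) - F(-2) = -4*sqrt(255)/3 + 4*sqrt(15)/3.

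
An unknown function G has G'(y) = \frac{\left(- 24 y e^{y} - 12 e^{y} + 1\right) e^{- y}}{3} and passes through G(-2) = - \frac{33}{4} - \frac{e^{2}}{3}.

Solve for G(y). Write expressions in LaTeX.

Recover the given G'(y) by differentiating a candidate G(y); any mismatch rules it out.
A general antiderivative is - 4 y^{2} - 4 y - \frac{3}{4} - \frac{e^{- y}}{3} + C.
The condition gives C = - \frac{33}{4} - \frac{e^{2}}{3} - (- \frac{35}{4} - \frac{e^{2}}{3}) = \frac{1}{2}.
So G(y) = \frac{\left(- 48 y^{2} e^{y} - 48 y e^{y} - 3 e^{y} - 4\right) e^{- y}}{12}.
Check: d/dy[\frac{\left(- 48 y^{2} e^{y} - 48 y e^{y} - 3 e^{y} - 4\right) e^{- y}}{12}] = \frac{\left(- 24 y e^{y} - 12 e^{y} + 1\right) e^{- y}}{3} = G'(y).

G(y) = \frac{\left(- 48 y^{2} e^{y} - 48 y e^{y} - 3 e^{y} - 4\right) e^{- y}}{12}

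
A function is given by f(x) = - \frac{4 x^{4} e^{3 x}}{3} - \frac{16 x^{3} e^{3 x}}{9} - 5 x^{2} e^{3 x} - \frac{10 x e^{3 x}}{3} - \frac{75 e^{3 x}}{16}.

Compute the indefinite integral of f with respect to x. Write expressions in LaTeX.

F(x) = - \frac{4 x^{4} e^{3 x}}{9} - \frac{5 x^{2} e^{3 x}}{3} - \frac{25 e^{3 x}}{16} + C

f has the shape u'v + uv' for u = - \frac{\left(\frac{4 x^{2}}{3} + \frac{5}{2}\right)^{2}}{4} and v = e^{3 x} — it is the derivative of the product u*v.
Check: d/dx[- \frac{4 x^{4} e^{3 x}}{9} - \frac{5 x^{2} e^{3 x}}{3} - \frac{25 e^{3 x}}{16}] = - \frac{4 x^{4} e^{3 x}}{3} - \frac{16 x^{3} e^{3 x}}{9} - 5 x^{2} e^{3 x} - \frac{10 x e^{3 x}}{3} - \frac{75 e^{3 x}}{16} = f(x).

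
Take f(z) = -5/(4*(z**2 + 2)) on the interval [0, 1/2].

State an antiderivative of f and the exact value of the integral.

Antiderivative: F(z) = -5*sqrt(2)*atan(sqrt(2)*z/2)/8; value = -5*sqrt(2)*atan(sqrt(2)/4)/8

Check any antiderivative F(z) by computing F'(z) and comparing it with f(z).
F(z) = -5*sqrt(2)*atan(sqrt(2)*z/2)/8 is an antiderivative of f.
Check: d/dz[-5*sqrt(2)*atan(sqrt(2)*z/2)/8] = -5/(4*z**2 + 8), which equals f(z).
F(1/2) = -5*sqrt(2)*atan(sqrt(2)/4)/8; F(0) = 0.
Integral = F(1/2) - F(0) = -5*sqrt(2)*atan(sqrt(2)/4)/8.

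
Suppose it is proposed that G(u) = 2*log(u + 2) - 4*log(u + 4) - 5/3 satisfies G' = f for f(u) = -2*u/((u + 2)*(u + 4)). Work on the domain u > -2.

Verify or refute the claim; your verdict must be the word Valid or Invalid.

d/du[G] = -2*u/(u**2 + 6*u + 8)
This equals f(u) exactly, so the claim holds.

Valid - differentiating G returns exactly f.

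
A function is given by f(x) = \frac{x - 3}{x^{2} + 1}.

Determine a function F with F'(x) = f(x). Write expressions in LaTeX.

An antiderivative is F(x) = \frac{\log{\left(x^{2} + 1 \right)} - 6 \operatorname{atan}{\left(x \right)}}{2}.

Since d/dx undoes antidifferentiation here, F'(x) = f(x) is required of F(x).
Check: d/dx[\frac{\log{\left(x^{2} + 1 \right)} - 6 \operatorname{atan}{\left(x \right)}}{2}] = \frac{x - 3}{x^{2} + 1} = f(x).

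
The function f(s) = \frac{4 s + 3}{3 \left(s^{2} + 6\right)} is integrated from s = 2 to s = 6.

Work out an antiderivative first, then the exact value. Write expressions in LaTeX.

Antiderivative: F(s) = \frac{2 \log{\left(s^{2} + 6 \right)}}{3} + \frac{\sqrt{6} \operatorname{atan}{\left(\frac{\sqrt{6} s}{6} \right)}}{6}; value = - \frac{2 \log{\left(10 \right)}}{3} - \frac{\sqrt{6} \operatorname{atan}{\left(\frac{\sqrt{6}}{3} \right)}}{6} + \frac{\sqrt{6} \operatorname{atan}{\left(\sqrt{6} \right)}}{6} + \frac{2 \log{\left(42 \right)}}{3}

A candidate is checked by its d/ds: the result must match f(s).
F(s) = \frac{2 \log{\left(s^{2} + 6 \right)}}{3} + \frac{\sqrt{6} \operatorname{atan}{\left(\frac{\sqrt{6} s}{6} \right)}}{6} is an antiderivative of f.
Check: d/ds[\frac{2 \log{\left(s^{2} + 6 \right)}}{3} + \frac{\sqrt{6} \operatorname{atan}{\left(\frac{\sqrt{6} s}{6} \right)}}{6}] = \frac{4 s + 3}{3 s^{2} + 18}, which equals f(s).
F(6) = \frac{\sqrt{6} \operatorname{atan}{\left(\sqrt{6} \right)}}{6} + \frac{2 \log{\left(42 \right)}}{3}; F(2) = \frac{\sqrt{6} \operatorname{atan}{\left(\frac{\sqrt{6}}{3} \right)}}{6} + \frac{2 \log{\left(10 \right)}}{3}.
Integral = F(6) - F(2) = - \frac{2 \log{\left(10 \right)}}{3} - \frac{\sqrt{6} \operatorname{atan}{\left(\frac{\sqrt{6}}{3} \right)}}{6} + \frac{\sqrt{6} \operatorname{atan}{\left(\sqrt{6} \right)}}{6} + \frac{2 \log{\left(42 \right)}}{3}.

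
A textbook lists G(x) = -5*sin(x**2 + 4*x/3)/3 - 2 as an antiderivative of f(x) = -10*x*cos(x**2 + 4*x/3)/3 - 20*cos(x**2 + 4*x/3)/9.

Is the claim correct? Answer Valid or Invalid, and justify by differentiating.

d/dx[G] = -10*x*cos(x**2 + 4*x/3)/3 - 20*cos(x**2 + 4*x/3)/9
This equals f(x) exactly, so the claim holds.

Valid: G'(x) = f(x).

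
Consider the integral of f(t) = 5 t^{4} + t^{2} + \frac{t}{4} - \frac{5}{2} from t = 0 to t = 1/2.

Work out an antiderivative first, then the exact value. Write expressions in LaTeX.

Integrate term by term and add the pieces.
F(t) = \frac{t \left(24 t^{4} + 8 t^{2} + 3 t - 60\right)}{24} is an antiderivative of f.
Check: d/dt[\frac{t \left(24 t^{4} + 8 t^{2} + 3 t - 60\right)}{24}] = 5 t^{4} + t^{2} + \frac{t}{4} - \frac{5}{2} = f(t).
F(1/2) = - \frac{55}{48}; F(0) = 0.
Integral = F(1/2) - F(0) = - \frac{55}{48}.

Antiderivative: F(t) = \frac{t \left(24 t^{4} + 8 t^{2} + 3 t - 60\right)}{24}; value = - \frac{55}{48}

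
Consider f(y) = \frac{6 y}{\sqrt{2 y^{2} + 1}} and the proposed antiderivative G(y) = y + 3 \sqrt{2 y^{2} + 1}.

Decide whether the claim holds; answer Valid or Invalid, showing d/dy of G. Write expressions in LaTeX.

d/dy[G] = \frac{6 y + \sqrt{2 y^{2} + 1}}{\sqrt{2 y^{2} + 1}}
d/dy[G] - f(y) = 1 != 0.

Invalid: d/dy[G] - f = 1, which is not 0.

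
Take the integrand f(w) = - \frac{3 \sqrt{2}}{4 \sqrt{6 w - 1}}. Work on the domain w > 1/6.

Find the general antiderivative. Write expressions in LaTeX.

Any candidate F(w) must reproduce f(w) exactly when differentiated.
Check: d/dw[- \frac{\sqrt{2} \sqrt{6 w - 1}}{4}] = - \frac{3 \sqrt{2}}{4 \sqrt{6 w - 1}} = f(w).

F(w) = - \frac{\sqrt{2} \sqrt{6 w - 1}}{4} + C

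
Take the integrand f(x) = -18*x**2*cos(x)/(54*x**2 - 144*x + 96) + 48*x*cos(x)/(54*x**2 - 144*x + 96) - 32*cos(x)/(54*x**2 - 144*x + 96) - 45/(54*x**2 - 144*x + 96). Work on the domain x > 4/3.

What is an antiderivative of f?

An antiderivative is F(x) = -(6*x*sin(x) - 8*sin(x) - 15)/(6*(3*x - 4)).

Integrate term by term and add the pieces.
Check: d/dx[-(6*x*sin(x) - 8*sin(x) - 15)/(6*(3*x - 4))] = (-18*x**2*cos(x) + 48*x*cos(x) - 32*cos(x) - 45)/(54*x**2 - 144*x + 96), which equals f(x).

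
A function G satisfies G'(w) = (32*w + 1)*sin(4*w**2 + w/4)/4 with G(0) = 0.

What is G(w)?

G(w) = 1 - cos(4*w**2 + w/4)

G'(w) matches the chain-rule pattern g'(h)*h' with inner function h(w) = 4*w**2 + w/4; substituting u = h(w) collapses the integral.
A general antiderivative is -cos(4*w**2 + w/4) + C.
The condition gives C = 0 - (-1) = 1.
So G(w) = 1 - cos(4*w**2 + w/4).
Check: d/dw[1 - cos(4*w**2 + w/4)] = 8*w*sin(4*w**2 + w/4) + sin(4*w**2 + w/4)/4, which equals G'(w).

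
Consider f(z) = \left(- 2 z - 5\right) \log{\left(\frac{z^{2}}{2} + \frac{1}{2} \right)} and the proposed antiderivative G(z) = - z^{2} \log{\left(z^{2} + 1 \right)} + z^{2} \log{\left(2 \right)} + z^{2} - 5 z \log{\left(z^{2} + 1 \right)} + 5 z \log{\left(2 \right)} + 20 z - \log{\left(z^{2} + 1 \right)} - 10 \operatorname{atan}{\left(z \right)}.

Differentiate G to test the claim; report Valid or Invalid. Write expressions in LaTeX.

d/dz[G] = - 2 z \log{\left(z^{2} + 1 \right)} + 2 z \log{\left(2 \right)} - 5 \log{\left(z^{2} + 1 \right)} + 5 \log{\left(2 \right)} + 10
d/dz[G] - f(z) = 10 != 0.

Invalid: d/dz[G] - f = 10, which is not 0.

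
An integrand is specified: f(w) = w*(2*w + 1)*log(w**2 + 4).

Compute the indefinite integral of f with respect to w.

F(w) = -4*w**3/9 - w**2/2 + 16*w/3 + (2*w**3/3 + w**2/2)*log(w**2 + 4) + 2*log(w**2 + 4) - 32*atan(w/2)/3 + C

An antiderivative F(w) passes only if d/dw[F] lands on f(w) exactly.
Check: d/dw[-4*w**3/9 - w**2/2 + 16*w/3 + (2*w**3/3 + w**2/2)*log(w**2 + 4) + 2*log(w**2 + 4) - 32*atan(w/2)/3] = 2*w**2*log(w**2 + 4) + w*log(w**2 + 4), which equals f(w).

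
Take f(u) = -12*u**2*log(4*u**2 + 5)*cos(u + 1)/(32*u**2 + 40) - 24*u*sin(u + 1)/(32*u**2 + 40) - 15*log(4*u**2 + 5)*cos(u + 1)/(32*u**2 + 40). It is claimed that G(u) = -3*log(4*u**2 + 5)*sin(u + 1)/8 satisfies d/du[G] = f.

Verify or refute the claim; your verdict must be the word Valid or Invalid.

d/du[G] = (-12*u**2*log(4*u**2 + 5)*cos(u + 1) - 24*u*sin(u + 1) - 15*log(4*u**2 + 5)*cos(u + 1))/(32*u**2 + 40)
This equals f(u) exactly, so the claim holds.

Valid: G'(u) = f(u).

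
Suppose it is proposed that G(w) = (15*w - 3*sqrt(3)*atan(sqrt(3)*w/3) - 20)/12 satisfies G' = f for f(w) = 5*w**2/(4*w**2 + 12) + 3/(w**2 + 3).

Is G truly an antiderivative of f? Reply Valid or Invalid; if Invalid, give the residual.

Valid - the claim checks out under differentiation.

d/dw[G] = (5*w**2 + 12)/(4*w**2 + 12)
This equals f(w) exactly, so the claim holds.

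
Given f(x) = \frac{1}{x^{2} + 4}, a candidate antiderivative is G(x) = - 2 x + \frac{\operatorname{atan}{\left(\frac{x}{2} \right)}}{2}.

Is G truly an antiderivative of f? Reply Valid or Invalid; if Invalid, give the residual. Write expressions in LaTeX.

d/dx[G] = \frac{- 2 x^{2} - 7}{x^{2} + 4}
d/dx[G] - f(x) = -2 != 0.

Invalid: d/dx[G] - f = -2, which is not 0.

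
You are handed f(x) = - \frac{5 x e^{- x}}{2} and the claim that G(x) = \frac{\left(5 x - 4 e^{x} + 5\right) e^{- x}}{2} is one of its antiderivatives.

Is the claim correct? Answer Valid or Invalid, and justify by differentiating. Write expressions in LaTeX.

d/dx[G] = - \frac{5 x e^{- x}}{2}
This equals f(x) exactly, so the claim holds.

Valid - the claim checks out under differentiation.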